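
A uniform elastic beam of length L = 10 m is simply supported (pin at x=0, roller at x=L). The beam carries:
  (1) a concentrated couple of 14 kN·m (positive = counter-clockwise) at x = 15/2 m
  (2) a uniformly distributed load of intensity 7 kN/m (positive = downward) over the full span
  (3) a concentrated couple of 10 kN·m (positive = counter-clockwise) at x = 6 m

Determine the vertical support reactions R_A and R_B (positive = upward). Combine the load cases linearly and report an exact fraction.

R_A = 187/5 kN, R_B = 163/5 kN

Load 1 — applied couple M₀=14 kN·m at a=15/2 m (b=L-a=5/2):
  R_A = M₀/L = 14/10 = 7/5 kN
  R_B = -M₀/L = -14/10 = -7/5 kN
Load 2 — uniform load w=7 kN/m over full span:
  R_A = wL/2 = 7·10/2 = 35 kN
  R_B = wL/2 = 7·10/2 = 35 kN
Load 3 — applied couple M₀=10 kN·m at a=6 m (b=L-a=4):
  R_A = M₀/L = 10/10 = 1 kN
  R_B = -M₀/L = -10/10 = -1 kN
Superposition: R_A = 187/5 kN, R_B = 163/5 kN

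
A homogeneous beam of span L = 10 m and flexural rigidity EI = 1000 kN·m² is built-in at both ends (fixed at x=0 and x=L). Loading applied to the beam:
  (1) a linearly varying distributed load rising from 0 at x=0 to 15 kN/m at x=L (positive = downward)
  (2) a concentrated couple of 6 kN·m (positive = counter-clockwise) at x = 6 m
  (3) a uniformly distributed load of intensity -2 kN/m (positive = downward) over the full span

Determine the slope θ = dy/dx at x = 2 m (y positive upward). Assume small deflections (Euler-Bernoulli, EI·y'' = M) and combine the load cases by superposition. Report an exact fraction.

θ(2) = -658/15625 rad

Load 1 — triangular load w₀=15 kN/m (0→w₀ over full span):
  θ_1 = -w₀(2x(L-x)(L-2x)(x+2L)+x²(L-x)²)/(120LEI) = -15·(2·2·(10-2)·(10-2·2)·(2+2·10)+2²·(10-2)²)/(120·10·1000) = -7/125 rad
Load 2 — applied couple M₀=6 kN·m at a=6 m (b=L-a=4):
  θ_2 = (R_Ax²/2 - M_Ax)/EI  [x≤a] with R_A=108/125, M_A=48/25 = ((108/125)·2²/2 - (48/25)·2)/1000 = -33/15625 rad
Load 3 — uniform load w=-2 kN/m over full span:
  θ_3 = -wx(L-x)(L-2x)/(12EI) = -(-2)·2·(10-2)·(10-2·2)/(12·1000) = 2/125 rad
Superposition: θ = Σ θ_i = -658/15625 rad ≈ -0.042112 rad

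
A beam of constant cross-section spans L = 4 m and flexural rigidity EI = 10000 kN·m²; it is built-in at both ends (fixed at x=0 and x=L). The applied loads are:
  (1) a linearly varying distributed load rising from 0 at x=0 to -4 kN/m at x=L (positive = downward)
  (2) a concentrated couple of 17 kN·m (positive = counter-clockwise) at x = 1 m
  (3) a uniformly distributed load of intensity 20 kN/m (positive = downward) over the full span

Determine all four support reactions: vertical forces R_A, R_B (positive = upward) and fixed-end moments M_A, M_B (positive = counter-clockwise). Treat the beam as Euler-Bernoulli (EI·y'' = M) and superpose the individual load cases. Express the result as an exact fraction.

Load 1 — triangular load w₀=-4 kN/m (0→w₀ over full span):
  R_A = 3w₀L/20 = 3·(-4)·4/20 = -12/5 kN
  M_A = w₀L²/30 = (-4)·4²/30 = -32/15 kN·m
  R_B = 7w₀L/20 = 7·(-4)·4/20 = -28/5 kN
  M_B = -w₀L²/20 = -(-4)·4²/20 = 16/5 kN·m
Load 2 — applied couple M₀=17 kN·m at a=1 m (b=L-a=3):
  R_A = 6M₀ab/L³ = 6·17·1·3/4³ = 153/32 kN
  M_A = M₀b(2a-b)/L² = 17·3·(2·1-3)/4² = -51/16 kN·m
  R_B = -6M₀ab/L³ = -6·17·1·3/4³ = -153/32 kN
  M_B = M₀a(2b-a)/L² = 17·1·(2·3-1)/4² = 85/16 kN·m
Load 3 — uniform load w=20 kN/m over full span:
  R_A = wL/2 = 20·4/2 = 40 kN
  M_A = wL²/12 = 20·4²/12 = 80/3 kN·m
  R_B = wL/2 = 20·4/2 = 40 kN
  M_B = -wL²/12 = -20·4²/12 = -80/3 kN·m
Superposition: R_A = 6781/160 kN, M_A = 5123/240 kN·m, R_B = 4739/160 kN, M_B = -4357/240 kN·m

R_A = 6781/160 kN, M_A = 5123/240 kN·m, R_B = 4739/160 kN, M_B = -4357/240 kN·m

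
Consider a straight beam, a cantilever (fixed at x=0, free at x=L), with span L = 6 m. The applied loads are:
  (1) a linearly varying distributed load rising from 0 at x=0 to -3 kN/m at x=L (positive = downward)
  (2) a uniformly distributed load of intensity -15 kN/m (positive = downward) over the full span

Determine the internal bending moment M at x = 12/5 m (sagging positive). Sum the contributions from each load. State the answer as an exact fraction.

Load 1 — triangular load w₀=-3 kN/m (0→w₀ over full span):
  M_1 = w₀Lx/2 - w₀L²/3 - w₀x³/(6L) = (-3)·6·(12/5)/2 - (-3)·6²/3 - (-3)·(12/5)³/(6·6) = 1944/125 kN·m
Load 2 — uniform load w=-15 kN/m over full span:
  M_2 = -w(L-x)²/2 = -(-15)·(6-(12/5))²/2 = 486/5 kN·m
Superposition: M = Σ M_i = 14094/125 kN·m ≈ 112.752000 kN·m

M(12/5) = 14094/125 kN·m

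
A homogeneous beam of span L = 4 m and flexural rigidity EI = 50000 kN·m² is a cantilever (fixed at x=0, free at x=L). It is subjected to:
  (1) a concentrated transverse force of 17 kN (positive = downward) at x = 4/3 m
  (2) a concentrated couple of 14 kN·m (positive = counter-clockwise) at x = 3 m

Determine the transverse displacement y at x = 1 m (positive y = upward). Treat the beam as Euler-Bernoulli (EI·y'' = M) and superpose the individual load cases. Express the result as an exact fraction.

y(1) = -3/100000 m

Load 1 — point force P=17 kN at a=4/3 m (b=L-a=8/3):
  y_1 = -Px²(3a-x)/(6EI)  [x≤a] = -17·1²·(3·(4/3)-1)/(6·50000) = -17/100000 m
Load 2 — applied couple M₀=14 kN·m at a=3 m (b=L-a=1):
  y_2 = M₀x²/(2EI)  [x≤a] = 14·1²/(2·50000) = 7/50000 m
Superposition: y = Σ y_i = -3/100000 m ≈ -0.000030 m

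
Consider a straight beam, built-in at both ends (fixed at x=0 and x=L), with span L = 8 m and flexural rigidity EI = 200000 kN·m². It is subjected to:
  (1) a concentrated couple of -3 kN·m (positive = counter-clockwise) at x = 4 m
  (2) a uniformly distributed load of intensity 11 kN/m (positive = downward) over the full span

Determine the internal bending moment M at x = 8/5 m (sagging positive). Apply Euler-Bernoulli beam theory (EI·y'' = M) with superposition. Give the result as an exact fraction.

Load 1 — applied couple M₀=-3 kN·m at a=4 m (b=L-a=4):
  M_1 = R_Ax - M_A  [x≤a] with R_A=-9/16, M_A=-3/4 = (-9/16)·(8/5) - (-3/4) = -3/20 kN·m
Load 2 — uniform load w=11 kN/m over full span:
  M_2 = wLx/2 - wL²/12 - wx²/2 = 11·8·(8/5)/2 - 11·8²/12 - 11·(8/5)²/2 = -176/75 kN·m
Superposition: M = Σ M_i = -749/300 kN·m ≈ -2.496667 kN·m

M(8/5) = -749/300 kN·m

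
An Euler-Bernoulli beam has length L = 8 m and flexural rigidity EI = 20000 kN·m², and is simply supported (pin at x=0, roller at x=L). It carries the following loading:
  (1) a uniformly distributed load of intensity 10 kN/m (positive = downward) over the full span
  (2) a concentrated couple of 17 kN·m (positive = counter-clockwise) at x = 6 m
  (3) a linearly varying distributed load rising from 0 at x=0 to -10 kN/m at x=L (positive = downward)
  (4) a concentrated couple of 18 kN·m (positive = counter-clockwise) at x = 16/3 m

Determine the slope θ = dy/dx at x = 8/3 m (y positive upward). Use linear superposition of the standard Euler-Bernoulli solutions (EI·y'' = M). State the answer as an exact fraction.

θ(8/3) = -2597/777600 rad

Load 1 — uniform load w=10 kN/m over full span:
  θ_1 = -w(L³-6Lx²+4x³)/(24EI) = -10·(8³-6·8·(8/3)²+4·(8/3)³)/(24·20000) = -52/10125 rad
Load 2 — applied couple M₀=17 kN·m at a=6 m (b=L-a=2):
  θ_2 = (M₀x²/(2L)+C₁)/EI  [x≤a] with C₁=M₀(3b²-L²)/(6L)=-221/12 = (17·(8/3)²/(2·8)+(-221/12))/20000 = -391/720000 rad
Load 3 — triangular load w₀=-10 kN/m (0→w₀ over full span):
  θ_3 = -w₀(7L⁴-30L²x²+15x⁴)/(360LEI) = -(-10)·(7·8⁴-30·8²·(8/3)²+15·(8/3)⁴)/(360·8·20000) = 416/151875 rad
Load 4 — applied couple M₀=18 kN·m at a=16/3 m (b=L-a=8/3):
  θ_4 = (M₀x²/(2L)+C₁)/EI  [x≤a] with C₁=M₀(3b²-L²)/(6L)=-16 = (18·(8/3)²/(2·8)+(-16))/20000 = -1/2500 rad
Superposition: θ = Σ θ_i = -2597/777600 rad ≈ -0.003340 rad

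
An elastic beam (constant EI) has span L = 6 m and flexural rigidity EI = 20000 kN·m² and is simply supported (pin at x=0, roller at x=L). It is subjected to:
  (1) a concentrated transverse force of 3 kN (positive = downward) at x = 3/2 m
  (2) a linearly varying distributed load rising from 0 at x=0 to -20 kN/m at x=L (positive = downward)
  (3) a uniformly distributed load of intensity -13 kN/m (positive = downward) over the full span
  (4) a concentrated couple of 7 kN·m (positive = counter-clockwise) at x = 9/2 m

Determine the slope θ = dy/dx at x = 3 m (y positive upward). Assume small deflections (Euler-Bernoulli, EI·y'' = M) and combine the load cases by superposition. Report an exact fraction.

Load 1 — point force P=3 kN at a=3/2 m (b=L-a=9/2):
  θ_1 = -Pa(2L²-6Lx+3x²+a²)/(6LEI)  [x>a] = -3·(3/2)·(2·6²-6·6·3+3·3²+(3/2)²)/(6·6·20000) = 27/640000 rad
Load 2 — triangular load w₀=-20 kN/m (0→w₀ over full span):
  θ_2 = -w₀(7L⁴-30L²x²+15x⁴)/(360LEI) = -(-20)·(7·6⁴-30·6²·3²+15·3⁴)/(360·6·20000) = 21/80000 rad
Load 3 — uniform load w=-13 kN/m over full span:
  θ_3 = -w(L³-6Lx²+4x³)/(24EI) = -(-13)·(6³-6·6·3²+4·3³)/(24·20000) = 0 rad
Load 4 — applied couple M₀=7 kN·m at a=9/2 m (b=L-a=3/2):
  θ_4 = (M₀x²/(2L)+C₁)/EI  [x≤a] with C₁=M₀(3b²-L²)/(6L)=-91/16 = (7·3²/(2·6)+(-91/16))/20000 = -7/320000 rad
Superposition: θ = Σ θ_i = 181/640000 rad ≈ 0.000283 rad

θ(3) = 181/640000 rad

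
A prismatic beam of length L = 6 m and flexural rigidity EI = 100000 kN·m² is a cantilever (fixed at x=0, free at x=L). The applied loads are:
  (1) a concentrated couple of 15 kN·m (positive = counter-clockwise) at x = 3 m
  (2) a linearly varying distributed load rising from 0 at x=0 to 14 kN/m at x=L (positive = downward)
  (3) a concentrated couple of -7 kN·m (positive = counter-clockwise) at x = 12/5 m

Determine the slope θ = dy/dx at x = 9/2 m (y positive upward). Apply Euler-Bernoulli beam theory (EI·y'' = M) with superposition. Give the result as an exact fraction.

θ(9/2) = -219147/64000000 rad

Load 1 — applied couple M₀=15 kN·m at a=3 m (b=L-a=3):
  θ_1 = M₀a/EI  [x>a] = 15·3/100000 = 9/20000 rad
Load 2 — triangular load w₀=14 kN/m (0→w₀ over full span):
  θ_2 = (w₀Lx²/4-w₀L²x/3-w₀x⁴/(24L))/EI = (14·6·(9/2)²/4-14·6²·(9/2)/3-14·(9/2)⁴/(24·6))/100000 = -47439/12800000 rad
Load 3 — applied couple M₀=-7 kN·m at a=12/5 m (b=L-a=18/5):
  θ_3 = M₀a/EI  [x>a] = (-7)·(12/5)/100000 = -21/125000 rad
Superposition: θ = Σ θ_i = -219147/64000000 rad ≈ -0.003424 rad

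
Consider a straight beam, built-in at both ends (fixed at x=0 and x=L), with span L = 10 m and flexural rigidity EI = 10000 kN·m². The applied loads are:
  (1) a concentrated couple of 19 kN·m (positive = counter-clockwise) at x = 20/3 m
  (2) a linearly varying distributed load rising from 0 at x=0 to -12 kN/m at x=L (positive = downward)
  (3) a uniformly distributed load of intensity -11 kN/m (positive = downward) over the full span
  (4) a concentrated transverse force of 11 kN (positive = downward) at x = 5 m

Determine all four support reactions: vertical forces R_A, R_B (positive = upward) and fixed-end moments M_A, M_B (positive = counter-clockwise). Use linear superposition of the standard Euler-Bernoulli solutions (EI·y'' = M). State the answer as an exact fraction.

R_A = -1949/30 kN, M_A = -1339/12 kN·m, R_B = -2821/30 kN, M_B = 1655/12 kN·m

Load 1 — applied couple M₀=19 kN·m at a=20/3 m (b=L-a=10/3):
  R_A = 6M₀ab/L³ = 6·19·(20/3)·(10/3)/10³ = 38/15 kN
  M_A = M₀b(2a-b)/L² = 19·(10/3)·(2·(20/3)-(10/3))/10² = 19/3 kN·m
  R_B = -6M₀ab/L³ = -6·19·(20/3)·(10/3)/10³ = -38/15 kN
  M_B = M₀a(2b-a)/L² = 19·(20/3)·(2·(10/3)-(20/3))/10² = 0 kN·m
Load 2 — triangular load w₀=-12 kN/m (0→w₀ over full span):
  R_A = 3w₀L/20 = 3·(-12)·10/20 = -18 kN
  M_A = w₀L²/30 = (-12)·10²/30 = -40 kN·m
  R_B = 7w₀L/20 = 7·(-12)·10/20 = -42 kN
  M_B = -w₀L²/20 = -(-12)·10²/20 = 60 kN·m
Load 3 — uniform load w=-11 kN/m over full span:
  R_A = wL/2 = (-11)·10/2 = -55 kN
  M_A = wL²/12 = (-11)·10²/12 = -275/3 kN·m
  R_B = wL/2 = (-11)·10/2 = -55 kN
  M_B = -wL²/12 = -(-11)·10²/12 = 275/3 kN·m
Load 4 — point force P=11 kN at a=5 m (b=L-a=5):
  R_A = Pb²(3a+b)/L³ = 11·5²·(3·5+5)/10³ = 11/2 kN
  M_A = Pab²/L² = 11·5·5²/10² = 55/4 kN·m
  R_B = Pa²(a+3b)/L³ = 11·5²·(5+3·5)/10³ = 11/2 kN
  M_B = -Pa²b/L² = -11·5²·5/10² = -55/4 kN·m
Superposition: R_A = -1949/30 kN, M_A = -1339/12 kN·m, R_B = -2821/30 kN, M_B = 1655/12 kN·m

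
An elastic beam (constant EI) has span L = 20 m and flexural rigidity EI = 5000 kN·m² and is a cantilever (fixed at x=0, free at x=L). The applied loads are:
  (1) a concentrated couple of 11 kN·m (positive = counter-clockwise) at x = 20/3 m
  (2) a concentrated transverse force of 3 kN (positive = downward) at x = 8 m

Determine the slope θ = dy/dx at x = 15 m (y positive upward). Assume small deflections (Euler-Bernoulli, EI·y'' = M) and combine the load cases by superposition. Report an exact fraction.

θ(15) = -17/3750 rad

Load 1 — applied couple M₀=11 kN·m at a=20/3 m (b=L-a=40/3):
  θ_1 = M₀a/EI  [x>a] = 11·(20/3)/5000 = 11/750 rad
Load 2 — point force P=3 kN at a=8 m (b=L-a=12):
  θ_2 = -Pa²/(2EI)  [x>a] = -3·8²/(2·5000) = -12/625 rad
Superposition: θ = Σ θ_i = -17/3750 rad ≈ -0.004533 rad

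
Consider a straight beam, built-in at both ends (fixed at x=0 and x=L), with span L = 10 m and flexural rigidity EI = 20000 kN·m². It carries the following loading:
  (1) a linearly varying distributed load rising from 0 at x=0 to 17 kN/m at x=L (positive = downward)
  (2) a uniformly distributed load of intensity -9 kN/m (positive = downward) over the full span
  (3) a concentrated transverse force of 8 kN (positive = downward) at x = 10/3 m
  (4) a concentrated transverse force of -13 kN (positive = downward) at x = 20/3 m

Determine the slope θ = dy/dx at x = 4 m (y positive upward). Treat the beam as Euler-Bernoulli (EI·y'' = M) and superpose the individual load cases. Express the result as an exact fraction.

θ(4) = 7/28125 rad

Load 1 — triangular load w₀=17 kN/m (0→w₀ over full span):
  θ_1 = -w₀(2x(L-x)(L-2x)(x+2L)+x²(L-x)²)/(120LEI) = -17·(2·4·(10-4)·(10-2·4)·(4+2·10)+4²·(10-4)²)/(120·10·20000) = -51/25000 rad
Load 2 — uniform load w=-9 kN/m over full span:
  θ_2 = -wx(L-x)(L-2x)/(12EI) = -(-9)·4·(10-4)·(10-2·4)/(12·20000) = 9/5000 rad
Load 3 — point force P=8 kN at a=10/3 m (b=L-a=20/3):
  θ_3 = Pa²(L-x)(2bL-(3b+a)(L-x))/(2L³EI)  [x>a] = 8·(10/3)²·(10-4)·(2·(20/3)·10-(3·(20/3)+(10/3))·(10-4))/(2·10³·20000) = -1/11250 rad
Load 4 — point force P=-13 kN at a=20/3 m (b=L-a=10/3):
  θ_4 = -Pb²x(2aL-(3a+b)x)/(2L³EI)  [x≤a] = -(-13)·(10/3)²·4·(2·(20/3)·10-(3·(20/3)+(10/3))·4)/(2·10³·20000) = 13/22500 rad
Superposition: θ = Σ θ_i = 7/28125 rad ≈ 0.000249 rad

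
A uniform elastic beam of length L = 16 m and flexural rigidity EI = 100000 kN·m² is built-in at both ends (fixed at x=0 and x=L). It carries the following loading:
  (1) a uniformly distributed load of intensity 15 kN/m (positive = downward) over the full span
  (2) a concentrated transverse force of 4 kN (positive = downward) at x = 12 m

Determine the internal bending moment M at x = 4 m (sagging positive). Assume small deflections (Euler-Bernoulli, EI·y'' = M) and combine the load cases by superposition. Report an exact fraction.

Load 1 — uniform load w=15 kN/m over full span:
  M_1 = wLx/2 - wL²/12 - wx²/2 = 15·16·4/2 - 15·16²/12 - 15·4²/2 = 40 kN·m
Load 2 — point force P=4 kN at a=12 m (b=L-a=4):
  M_2 = Pb²(3a+b)x/L³ - Pab²/L²  [x≤a] = 4·4²·(3·12+4)·4/16³ - 4·12·4²/16² = -1/2 kN·m
Superposition: M = Σ M_i = 79/2 kN·m ≈ 39.500000 kN·m

M(4) = 79/2 kN·m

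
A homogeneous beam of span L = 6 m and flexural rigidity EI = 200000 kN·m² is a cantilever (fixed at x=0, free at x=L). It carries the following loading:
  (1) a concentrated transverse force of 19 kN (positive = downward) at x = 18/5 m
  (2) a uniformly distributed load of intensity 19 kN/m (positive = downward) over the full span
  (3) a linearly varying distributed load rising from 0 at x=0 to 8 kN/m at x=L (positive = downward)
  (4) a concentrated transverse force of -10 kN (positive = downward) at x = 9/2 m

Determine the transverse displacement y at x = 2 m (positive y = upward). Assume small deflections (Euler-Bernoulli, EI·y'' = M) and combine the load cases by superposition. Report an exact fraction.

y(2) = -8323/2250000 m

Load 1 — point force P=19 kN at a=18/5 m (b=L-a=12/5):
  y_1 = -Px²(3a-x)/(6EI)  [x≤a] = -19·2²·(3·(18/5)-2)/(6·200000) = -209/375000 m
Load 2 — uniform load w=19 kN/m over full span:
  y_2 = -wx²(x²-4Lx+6L²)/(24EI) = -19·2²·(2²-4·6·2+6·6²)/(24·200000) = -817/300000 m
Load 3 — triangular load w₀=8 kN/m (0→w₀ over full span):
  y_3 = (w₀Lx³/12-w₀L²x²/6-w₀x⁵/(120L))/EI = (8·6·2³/12-8·6²·2²/6-8·2⁵/(120·6))/200000 = -451/562500 m
Load 4 — point force P=-10 kN at a=9/2 m (b=L-a=3/2):
  y_4 = -Px²(3a-x)/(6EI)  [x≤a] = -(-10)·2²·(3·(9/2)-2)/(6·200000) = 23/60000 m
Superposition: y = Σ y_i = -8323/2250000 m ≈ -0.003699 m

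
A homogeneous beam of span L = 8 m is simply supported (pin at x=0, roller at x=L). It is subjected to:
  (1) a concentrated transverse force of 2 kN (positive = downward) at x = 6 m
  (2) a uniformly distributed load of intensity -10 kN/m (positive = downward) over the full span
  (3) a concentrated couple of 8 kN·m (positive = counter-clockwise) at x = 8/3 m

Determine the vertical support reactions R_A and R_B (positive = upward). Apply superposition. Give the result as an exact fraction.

Load 1 — point force P=2 kN at a=6 m (b=L-a=2):
  R_A = Pb/L = 2·2/8 = 1/2 kN
  R_B = Pa/L = 2·6/8 = 3/2 kN
Load 2 — uniform load w=-10 kN/m over full span:
  R_A = wL/2 = (-10)·8/2 = -40 kN
  R_B = wL/2 = (-10)·8/2 = -40 kN
Load 3 — applied couple M₀=8 kN·m at a=8/3 m (b=L-a=16/3):
  R_A = M₀/L = 8/8 = 1 kN
  R_B = -M₀/L = -8/8 = -1 kN
Superposition: R_A = -77/2 kN, R_B = -79/2 kN

R_A = -77/2 kN, R_B = -79/2 kN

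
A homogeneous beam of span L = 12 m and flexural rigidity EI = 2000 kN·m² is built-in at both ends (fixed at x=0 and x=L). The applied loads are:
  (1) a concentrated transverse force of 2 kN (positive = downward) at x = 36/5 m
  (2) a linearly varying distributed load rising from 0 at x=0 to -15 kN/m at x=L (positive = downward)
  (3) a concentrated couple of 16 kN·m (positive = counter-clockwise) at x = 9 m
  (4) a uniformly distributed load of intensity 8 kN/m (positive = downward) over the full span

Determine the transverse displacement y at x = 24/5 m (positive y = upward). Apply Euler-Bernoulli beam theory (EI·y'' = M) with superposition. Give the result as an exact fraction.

Load 1 — point force P=2 kN at a=36/5 m (b=L-a=24/5):
  y_1 = -Pb²x²(3aL-(3a+b)x)/(6L³EI)  [x≤a] = -2·(24/5)²·(24/5)²·(3·(36/5)·12-(3·(36/5)+(24/5))·(24/5))/(6·12³·2000) = -13248/1953125 m
Load 2 — triangular load w₀=-15 kN/m (0→w₀ over full span):
  y_2 = -w₀x²(L-x)²(x+2L)/(120LEI) = -(-15)·(24/5)²·(12-(24/5))²·((24/5)+2·12)/(120·12·2000) = 69984/390625 m
Load 3 — applied couple M₀=16 kN·m at a=9 m (b=L-a=3):
  y_3 = (R_Ax³/6 - M_Ax²/2)/EI  [x≤a] with R_A=3/2, M_A=5 = ((3/2)·(24/5)³/6 - 5·(24/5)²/2)/2000 = -234/15625 m
Load 4 — uniform load w=8 kN/m over full span:
  y_4 = -wx²(L-x)²/(24EI) = -8·(24/5)²·(12-(24/5))²/(24·2000) = -15552/78125 m
Superposition: y = Σ y_i = -81378/1953125 m ≈ -0.041666 m

y(24/5) = -81378/1953125 m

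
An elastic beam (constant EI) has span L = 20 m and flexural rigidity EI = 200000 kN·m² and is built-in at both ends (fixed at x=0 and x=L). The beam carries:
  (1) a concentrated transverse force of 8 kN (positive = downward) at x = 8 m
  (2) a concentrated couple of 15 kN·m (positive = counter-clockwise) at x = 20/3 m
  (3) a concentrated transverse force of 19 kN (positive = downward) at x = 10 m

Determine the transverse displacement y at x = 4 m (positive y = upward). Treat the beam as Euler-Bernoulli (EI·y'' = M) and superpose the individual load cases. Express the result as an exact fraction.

Load 1 — point force P=8 kN at a=8 m (b=L-a=12):
  y_1 = -Pb²x²(3aL-(3a+b)x)/(6L³EI)  [x≤a] = -8·12²·4²·(3·8·20-(3·8+12)·4)/(6·20³·200000) = -252/390625 m
Load 2 — applied couple M₀=15 kN·m at a=20/3 m (b=L-a=40/3):
  y_2 = (R_Ax³/6 - M_Ax²/2)/EI  [x≤a] with R_A=1, M_A=0 = (1·4³/6 - 0·4²/2)/200000 = 1/18750 m
Load 3 — point force P=19 kN at a=10 m (b=L-a=10):
  y_3 = -Pb²x²(3aL-(3a+b)x)/(6L³EI)  [x≤a] = -19·10²·4²·(3·10·20-(3·10+10)·4)/(6·20³·200000) = -209/150000 m
Superposition: y = Σ y_i = -12407/6250000 m ≈ -0.001985 m

y(4) = -12407/6250000 m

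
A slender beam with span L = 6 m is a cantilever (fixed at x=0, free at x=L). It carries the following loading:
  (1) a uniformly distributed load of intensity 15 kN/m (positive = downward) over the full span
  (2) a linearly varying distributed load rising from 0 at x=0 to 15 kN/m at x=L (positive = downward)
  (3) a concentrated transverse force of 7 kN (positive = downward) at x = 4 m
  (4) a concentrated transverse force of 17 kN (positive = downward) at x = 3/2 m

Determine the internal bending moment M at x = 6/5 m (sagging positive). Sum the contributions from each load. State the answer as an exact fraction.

Load 1 — uniform load w=15 kN/m over full span:
  M_1 = -w(L-x)²/2 = -15·(6-(6/5))²/2 = -864/5 kN·m
Load 2 — triangular load w₀=15 kN/m (0→w₀ over full span):
  M_2 = w₀Lx/2 - w₀L²/3 - w₀x³/(6L) = 15·6·(6/5)/2 - 15·6²/3 - 15·(6/5)³/(6·6) = -3168/25 kN·m
Load 3 — point force P=7 kN at a=4 m (b=L-a=2):
  M_3 = -P(a-x)  [x≤a] = -7·(4-(6/5)) = -98/5 kN·m
Load 4 — point force P=17 kN at a=3/2 m (b=L-a=9/2):
  M_4 = -P(a-x)  [x≤a] = -17·((3/2)-(6/5)) = -51/10 kN·m
Superposition: M = Σ M_i = -16211/50 kN·m ≈ -324.220000 kN·m

M(6/5) = -16211/50 kN·m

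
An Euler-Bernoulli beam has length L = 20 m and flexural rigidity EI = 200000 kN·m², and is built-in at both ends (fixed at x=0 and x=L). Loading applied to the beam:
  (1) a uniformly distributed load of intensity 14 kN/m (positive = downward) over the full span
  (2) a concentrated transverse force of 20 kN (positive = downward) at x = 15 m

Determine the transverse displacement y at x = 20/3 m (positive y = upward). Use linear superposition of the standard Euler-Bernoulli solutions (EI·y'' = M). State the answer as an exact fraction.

y(20/3) = -947/38880 m

Load 1 — uniform load w=14 kN/m over full span:
  y_1 = -wx²(L-x)²/(24EI) = -14·(20/3)²·(20-(20/3))²/(24·200000) = -28/1215 m
Load 2 — point force P=20 kN at a=15 m (b=L-a=5):
  y_2 = -Pb²x²(3aL-(3a+b)x)/(6L³EI)  [x≤a] = -20·5²·(20/3)²·(3·15·20-(3·15+5)·(20/3))/(6·20³·200000) = -17/12960 m
Superposition: y = Σ y_i = -947/38880 m ≈ -0.024357 m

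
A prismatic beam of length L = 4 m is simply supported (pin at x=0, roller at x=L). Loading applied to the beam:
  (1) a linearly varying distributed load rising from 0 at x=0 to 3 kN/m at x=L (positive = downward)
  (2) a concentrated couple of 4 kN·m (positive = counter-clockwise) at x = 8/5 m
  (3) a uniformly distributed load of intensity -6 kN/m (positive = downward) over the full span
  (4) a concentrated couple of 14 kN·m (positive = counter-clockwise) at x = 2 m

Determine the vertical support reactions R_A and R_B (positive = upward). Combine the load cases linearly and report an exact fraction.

Load 1 — triangular load w₀=3 kN/m (0→w₀ over full span):
  R_A = w₀L/6 = 3·4/6 = 2 kN
  R_B = w₀L/3 = 3·4/3 = 4 kN
Load 2 — applied couple M₀=4 kN·m at a=8/5 m (b=L-a=12/5):
  R_A = M₀/L = 4/4 = 1 kN
  R_B = -M₀/L = -4/4 = -1 kN
Load 3 — uniform load w=-6 kN/m over full span:
  R_A = wL/2 = (-6)·4/2 = -12 kN
  R_B = wL/2 = (-6)·4/2 = -12 kN
Load 4 — applied couple M₀=14 kN·m at a=2 m (b=L-a=2):
  R_A = M₀/L = 14/4 = 7/2 kN
  R_B = -M₀/L = -14/4 = -7/2 kN
Superposition: R_A = -11/2 kN, R_B = -25/2 kN

R_A = -11/2 kN, R_B = -25/2 kN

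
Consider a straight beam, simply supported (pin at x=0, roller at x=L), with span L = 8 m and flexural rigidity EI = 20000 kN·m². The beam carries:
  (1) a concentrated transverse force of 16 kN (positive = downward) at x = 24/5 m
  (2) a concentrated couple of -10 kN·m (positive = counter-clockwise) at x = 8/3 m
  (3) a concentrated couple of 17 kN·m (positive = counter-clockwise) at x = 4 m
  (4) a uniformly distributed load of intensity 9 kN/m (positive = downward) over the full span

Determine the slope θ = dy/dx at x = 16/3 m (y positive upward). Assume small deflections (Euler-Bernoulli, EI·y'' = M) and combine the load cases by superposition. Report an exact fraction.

θ(16/3) = 146453/22500000 rad

Load 1 — point force P=16 kN at a=24/5 m (b=L-a=16/5):
  θ_1 = -Pa(2L²-6Lx+3x²+a²)/(6LEI)  [x>a] = -16·(24/5)·(2·8²-6·8·(16/3)+3·(16/3)²+(24/5)²)/(6·8·20000) = 368/234375 rad
Load 2 — applied couple M₀=-10 kN·m at a=8/3 m (b=L-a=16/3):
  θ_2 = (M₀x²/(2L)-M₀(x-a)+C₁)/EI  [x>a] with C₁=M₀(3b²-L²)/(6L)=-40/9 = ((-10)·(16/3)²/(2·8)-(-10)·((16/3)-(8/3))+(-40/9))/20000 = 1/4500 rad
Load 3 — applied couple M₀=17 kN·m at a=4 m (b=L-a=4):
  θ_3 = (M₀x²/(2L)-M₀(x-a)+C₁)/EI  [x>a] with C₁=M₀(3b²-L²)/(6L)=-17/3 = (17·(16/3)²/(2·8)-17·((16/3)-4)+(-17/3))/20000 = 17/180000 rad
Load 4 — uniform load w=9 kN/m over full span:
  θ_4 = -w(L³-6Lx²+4x³)/(24EI) = -9·(8³-6·8·(16/3)²+4·(16/3)³)/(24·20000) = 26/5625 rad
Superposition: θ = Σ θ_i = 146453/22500000 rad ≈ 0.006509 rad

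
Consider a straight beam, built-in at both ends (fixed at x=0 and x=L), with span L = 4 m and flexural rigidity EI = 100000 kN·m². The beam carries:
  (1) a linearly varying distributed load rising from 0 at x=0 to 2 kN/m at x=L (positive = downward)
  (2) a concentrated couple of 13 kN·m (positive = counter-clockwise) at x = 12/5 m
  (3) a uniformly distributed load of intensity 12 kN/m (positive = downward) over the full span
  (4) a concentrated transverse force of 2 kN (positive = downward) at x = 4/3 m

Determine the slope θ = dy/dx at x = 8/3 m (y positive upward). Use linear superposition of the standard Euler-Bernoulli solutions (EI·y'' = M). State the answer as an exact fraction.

Load 1 — triangular load w₀=2 kN/m (0→w₀ over full span):
  θ_1 = -w₀(2x(L-x)(L-2x)(x+2L)+x²(L-x)²)/(120LEI) = -2·(2·(8/3)·(4-(8/3))·(4-2·(8/3))·((8/3)+2·4)+(8/3)²·(4-(8/3))²)/(120·4·100000) = 14/3796875 rad
Load 2 — applied couple M₀=13 kN·m at a=12/5 m (b=L-a=8/5):
  θ_2 = (R_Ax²/2 - M_Ax - M₀(x-a))/EI  [x>a] with R_A=117/25, M_A=104/25 = ((117/25)·(8/3)²/2 - (104/25)·(8/3) - 13·((8/3)-(12/5)))/100000 = 13/625000 rad
Load 3 — uniform load w=12 kN/m over full span:
  θ_3 = -wx(L-x)(L-2x)/(12EI) = -12·(8/3)·(4-(8/3))·(4-2·(8/3))/(12·100000) = 4/84375 rad
Load 4 — point force P=2 kN at a=4/3 m (b=L-a=8/3):
  θ_4 = Pa²(L-x)(2bL-(3b+a)(L-x))/(2L³EI)  [x>a] = 2·(4/3)²·(4-(8/3))·(2·(8/3)·4-(3·(8/3)+(4/3))·(4-(8/3)))/(2·4³·100000) = 1/303750 rad
Superposition: θ = Σ θ_i = 11419/151875000 rad ≈ 0.000075 rad

θ(8/3) = 11419/151875000 rad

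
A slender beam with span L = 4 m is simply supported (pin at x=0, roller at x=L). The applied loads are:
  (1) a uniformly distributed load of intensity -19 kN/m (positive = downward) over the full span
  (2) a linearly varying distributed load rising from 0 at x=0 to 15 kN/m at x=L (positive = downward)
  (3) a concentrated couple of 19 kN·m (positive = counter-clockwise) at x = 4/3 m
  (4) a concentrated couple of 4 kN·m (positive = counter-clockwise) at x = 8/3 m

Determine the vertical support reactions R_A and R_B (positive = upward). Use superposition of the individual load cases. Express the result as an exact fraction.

Load 1 — uniform load w=-19 kN/m over full span:
  R_A = wL/2 = (-19)·4/2 = -38 kN
  R_B = wL/2 = (-19)·4/2 = -38 kN
Load 2 — triangular load w₀=15 kN/m (0→w₀ over full span):
  R_A = w₀L/6 = 15·4/6 = 10 kN
  R_B = w₀L/3 = 15·4/3 = 20 kN
Load 3 — applied couple M₀=19 kN·m at a=4/3 m (b=L-a=8/3):
  R_A = M₀/L = 19/4 kN
  R_B = -M₀/L = -19/4 kN
Load 4 — applied couple M₀=4 kN·m at a=8/3 m (b=L-a=4/3):
  R_A = M₀/L = 4/4 = 1 kN
  R_B = -M₀/L = -4/4 = -1 kN
Superposition: R_A = -89/4 kN, R_B = -95/4 kN

R_A = -89/4 kN, R_B = -95/4 kN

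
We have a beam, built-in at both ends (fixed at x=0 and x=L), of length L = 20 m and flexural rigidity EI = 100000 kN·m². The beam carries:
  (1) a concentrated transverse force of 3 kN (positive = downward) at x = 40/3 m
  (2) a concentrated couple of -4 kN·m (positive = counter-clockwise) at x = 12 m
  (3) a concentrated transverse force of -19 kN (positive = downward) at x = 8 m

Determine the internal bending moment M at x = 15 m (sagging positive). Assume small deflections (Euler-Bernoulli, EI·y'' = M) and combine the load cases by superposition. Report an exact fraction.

M(15) = 56/9 kN·m

Load 1 — point force P=3 kN at a=40/3 m (b=L-a=20/3):
  M_1 = Pa²(a+3b)(L-x)/L³ - Pa²b/L²  [x>a] = 3·(40/3)²·((40/3)+3·(20/3))·(20-15)/20³ - 3·(40/3)²·(20/3)/20² = 20/9 kN·m
Load 2 — applied couple M₀=-4 kN·m at a=12 m (b=L-a=8):
  M_2 = R_Ax - M_A - M₀  [x>a] with R_A=-36/125, M_A=-32/25 = (-36/125)·15 - (-32/25) - (-4) = 24/25 kN·m
Load 3 — point force P=-19 kN at a=8 m (b=L-a=12):
  M_3 = Pa²(a+3b)(L-x)/L³ - Pa²b/L²  [x>a] = (-19)·8²·(8+3·12)·(20-15)/20³ - (-19)·8²·12/20² = 76/25 kN·m
Superposition: M = Σ M_i = 56/9 kN·m ≈ 6.222222 kN·m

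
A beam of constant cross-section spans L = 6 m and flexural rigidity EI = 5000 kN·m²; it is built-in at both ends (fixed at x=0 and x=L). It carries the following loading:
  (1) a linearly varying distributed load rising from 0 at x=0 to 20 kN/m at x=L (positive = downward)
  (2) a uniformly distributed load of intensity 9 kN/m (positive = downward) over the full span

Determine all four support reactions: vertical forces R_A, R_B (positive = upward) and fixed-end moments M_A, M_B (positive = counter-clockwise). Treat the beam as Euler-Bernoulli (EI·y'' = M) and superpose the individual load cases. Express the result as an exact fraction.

Load 1 — triangular load w₀=20 kN/m (0→w₀ over full span):
  R_A = 3w₀L/20 = 3·20·6/20 = 18 kN
  M_A = w₀L²/30 = 20·6²/30 = 24 kN·m
  R_B = 7w₀L/20 = 7·20·6/20 = 42 kN
  M_B = -w₀L²/20 = -20·6²/20 = -36 kN·m
Load 2 — uniform load w=9 kN/m over full span:
  R_A = wL/2 = 9·6/2 = 27 kN
  M_A = wL²/12 = 9·6²/12 = 27 kN·m
  R_B = wL/2 = 9·6/2 = 27 kN
  M_B = -wL²/12 = -9·6²/12 = -27 kN·m
Superposition: R_A = 45 kN, M_A = 51 kN·m, R_B = 69 kN, M_B = -63 kN·m

R_A = 45 kN, M_A = 51 kN·m, R_B = 69 kN, M_B = -63 kN·m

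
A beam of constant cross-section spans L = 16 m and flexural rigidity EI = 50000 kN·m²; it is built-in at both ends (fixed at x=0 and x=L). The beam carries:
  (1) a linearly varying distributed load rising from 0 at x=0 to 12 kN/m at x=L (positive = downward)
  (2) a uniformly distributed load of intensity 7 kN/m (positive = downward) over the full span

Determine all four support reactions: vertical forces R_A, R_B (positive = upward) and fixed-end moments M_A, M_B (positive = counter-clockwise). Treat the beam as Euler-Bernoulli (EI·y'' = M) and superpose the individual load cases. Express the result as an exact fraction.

R_A = 424/5 kN, M_A = 3776/15 kN·m, R_B = 616/5 kN, M_B = -4544/15 kN·m

Load 1 — triangular load w₀=12 kN/m (0→w₀ over full span):
  R_A = 3w₀L/20 = 3·12·16/20 = 144/5 kN
  M_A = w₀L²/30 = 12·16²/30 = 512/5 kN·m
  R_B = 7w₀L/20 = 7·12·16/20 = 336/5 kN
  M_B = -w₀L²/20 = -12·16²/20 = -768/5 kN·m
Load 2 — uniform load w=7 kN/m over full span:
  R_A = wL/2 = 7·16/2 = 56 kN
  M_A = wL²/12 = 7·16²/12 = 448/3 kN·m
  R_B = wL/2 = 7·16/2 = 56 kN
  M_B = -wL²/12 = -7·16²/12 = -448/3 kN·m
Superposition: R_A = 424/5 kN, M_A = 3776/15 kN·m, R_B = 616/5 kN, M_B = -4544/15 kN·m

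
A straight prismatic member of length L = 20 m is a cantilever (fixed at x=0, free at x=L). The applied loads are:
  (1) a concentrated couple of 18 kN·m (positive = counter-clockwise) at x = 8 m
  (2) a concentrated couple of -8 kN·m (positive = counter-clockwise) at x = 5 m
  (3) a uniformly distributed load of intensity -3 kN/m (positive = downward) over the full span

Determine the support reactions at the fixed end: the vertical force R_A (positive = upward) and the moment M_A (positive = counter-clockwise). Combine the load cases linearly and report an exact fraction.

R_A = -60 kN, M_A = -610 kN·m

Load 1 — applied couple M₀=18 kN·m at a=8 m (b=L-a=12):
  R_A = 0 kN
  M_A = -M₀ = -18 kN·m
Load 2 — applied couple M₀=-8 kN·m at a=5 m (b=L-a=15):
  R_A = 0 kN
  M_A = -M₀ = -(-8) = 8 kN·m
Load 3 — uniform load w=-3 kN/m over full span:
  R_A = wL = (-3)·20 = -60 kN
  M_A = wL²/2 = (-3)·20²/2 = -600 kN·m
Superposition: R_A = -60 kN, M_A = -610 kN·m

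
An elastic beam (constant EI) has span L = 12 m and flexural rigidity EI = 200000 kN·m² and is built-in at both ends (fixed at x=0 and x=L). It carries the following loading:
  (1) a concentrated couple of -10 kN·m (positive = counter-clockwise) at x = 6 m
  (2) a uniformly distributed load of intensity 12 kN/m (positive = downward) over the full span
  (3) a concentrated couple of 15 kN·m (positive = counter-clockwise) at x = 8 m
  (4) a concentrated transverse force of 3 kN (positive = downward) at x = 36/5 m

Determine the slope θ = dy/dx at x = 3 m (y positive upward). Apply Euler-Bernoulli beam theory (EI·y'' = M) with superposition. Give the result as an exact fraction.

θ(3) = -173241/200000000 rad

Load 1 — applied couple M₀=-10 kN·m at a=6 m (b=L-a=6):
  θ_1 = (R_Ax²/2 - M_Ax)/EI  [x≤a] with R_A=-5/4, M_A=-5/2 = ((-5/4)·3²/2 - (-5/2)·3)/200000 = 3/320000 rad
Load 2 — uniform load w=12 kN/m over full span:
  θ_2 = -wx(L-x)(L-2x)/(12EI) = -12·3·(12-3)·(12-2·3)/(12·200000) = -81/100000 rad
Load 3 — applied couple M₀=15 kN·m at a=8 m (b=L-a=4):
  θ_3 = (R_Ax²/2 - M_Ax)/EI  [x≤a] with R_A=5/3, M_A=5 = ((5/3)·3²/2 - 5·3)/200000 = -3/80000 rad
Load 4 — point force P=3 kN at a=36/5 m (b=L-a=24/5):
  θ_4 = -Pb²x(2aL-(3a+b)x)/(2L³EI)  [x≤a] = -3·(24/5)²·3·(2·(36/5)·12-(3·(36/5)+(24/5))·3)/(2·12³·200000) = -351/12500000 rad
Superposition: θ = Σ θ_i = -173241/200000000 rad ≈ -0.000866 rad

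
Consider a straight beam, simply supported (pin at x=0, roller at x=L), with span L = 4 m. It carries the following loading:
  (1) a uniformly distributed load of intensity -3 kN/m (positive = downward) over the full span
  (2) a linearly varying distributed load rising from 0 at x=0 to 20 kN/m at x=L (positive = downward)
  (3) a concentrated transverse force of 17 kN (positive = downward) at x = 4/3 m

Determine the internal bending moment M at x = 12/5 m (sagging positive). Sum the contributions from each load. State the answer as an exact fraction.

M(12/5) = 1784/75 kN·m

Load 1 — uniform load w=-3 kN/m over full span:
  M_1 = wx(L-x)/2 = (-3)·(12/5)·(4-(12/5))/2 = -144/25 kN·m
Load 2 — triangular load w₀=20 kN/m (0→w₀ over full span):
  M_2 = w₀Lx/6 - w₀x³/(6L) = 20·4·(12/5)/6 - 20·(12/5)³/(6·4) = 512/25 kN·m
Load 3 — point force P=17 kN at a=4/3 m (b=L-a=8/3):
  M_3 = Pa(L-x)/L  [x>a] = 17·(4/3)·(4-(12/5))/4 = 136/15 kN·m
Superposition: M = Σ M_i = 1784/75 kN·m ≈ 23.786667 kN·m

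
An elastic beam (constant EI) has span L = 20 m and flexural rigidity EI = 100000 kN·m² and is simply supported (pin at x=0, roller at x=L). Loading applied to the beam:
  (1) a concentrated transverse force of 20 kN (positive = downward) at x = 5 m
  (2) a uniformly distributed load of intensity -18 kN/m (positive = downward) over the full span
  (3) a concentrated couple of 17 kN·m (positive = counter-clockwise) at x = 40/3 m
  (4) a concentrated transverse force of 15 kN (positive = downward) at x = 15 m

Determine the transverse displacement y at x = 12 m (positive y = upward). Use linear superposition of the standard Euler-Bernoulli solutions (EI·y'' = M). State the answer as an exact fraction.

y(12) = 950929/3000000 m

Load 1 — point force P=20 kN at a=5 m (b=L-a=15):
  y_1 = -Pa(L-x)(2Lx-a²-x²)/(6LEI)  [x>a] = -20·5·(20-12)·(2·20·12-5²-12²)/(6·20·100000) = -311/15000 m
Load 2 — uniform load w=-18 kN/m over full span:
  y_2 = -wx(L³-2Lx²+x³)/(24EI) = -(-18)·12·(20³-2·20·12²+12³)/(24·100000) = 1116/3125 m
Load 3 — applied couple M₀=17 kN·m at a=40/3 m (b=L-a=20/3):
  y_3 = (M₀x³/(6L)+C₁x)/EI  [x≤a] with C₁=M₀(3b²-L²)/(6L)=-340/9 = (17·12³/(6·20)+(-340/9)·12)/100000 = -391/187500 m
Load 4 — point force P=15 kN at a=15 m (b=L-a=5):
  y_4 = -Pbx(L²-b²-x²)/(6LEI)  [x≤a] = -15·5·12·(20²-5²-12²)/(6·20·100000) = -693/40000 m
Superposition: y = Σ y_i = 950929/3000000 m ≈ 0.316976 m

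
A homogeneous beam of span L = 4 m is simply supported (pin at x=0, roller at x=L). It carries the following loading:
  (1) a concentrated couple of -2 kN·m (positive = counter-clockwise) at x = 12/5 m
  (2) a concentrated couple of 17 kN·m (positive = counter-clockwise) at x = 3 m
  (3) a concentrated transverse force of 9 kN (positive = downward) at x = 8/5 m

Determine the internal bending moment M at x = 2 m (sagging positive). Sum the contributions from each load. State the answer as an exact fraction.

M(2) = 147/10 kN·m

Load 1 — applied couple M₀=-2 kN·m at a=12/5 m (b=L-a=8/5):
  M_1 = M₀x/L  [x≤a] = (-2)·2/4 = -1 kN·m
Load 2 — applied couple M₀=17 kN·m at a=3 m (b=L-a=1):
  M_2 = M₀x/L  [x≤a] = 17·2/4 = 17/2 kN·m
Load 3 — point force P=9 kN at a=8/5 m (b=L-a=12/5):
  M_3 = Pa(L-x)/L  [x>a] = 9·(8/5)·(4-2)/4 = 36/5 kN·m
Superposition: M = Σ M_i = 147/10 kN·m ≈ 14.700000 kN·m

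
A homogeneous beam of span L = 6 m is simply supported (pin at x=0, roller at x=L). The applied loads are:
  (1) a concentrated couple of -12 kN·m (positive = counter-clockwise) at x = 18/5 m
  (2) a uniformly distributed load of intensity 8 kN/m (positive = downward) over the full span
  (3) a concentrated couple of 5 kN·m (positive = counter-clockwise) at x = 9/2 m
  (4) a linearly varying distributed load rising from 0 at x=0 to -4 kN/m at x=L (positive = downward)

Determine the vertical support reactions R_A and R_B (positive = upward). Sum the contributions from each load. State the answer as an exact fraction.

Load 1 — applied couple M₀=-12 kN·m at a=18/5 m (b=L-a=12/5):
  R_A = M₀/L = (-12)/6 = -2 kN
  R_B = -M₀/L = -(-12)/6 = 2 kN
Load 2 — uniform load w=8 kN/m over full span:
  R_A = wL/2 = 8·6/2 = 24 kN
  R_B = wL/2 = 8·6/2 = 24 kN
Load 3 — applied couple M₀=5 kN·m at a=9/2 m (b=L-a=3/2):
  R_A = M₀/L = 5/6 kN
  R_B = -M₀/L = -5/6 kN
Load 4 — triangular load w₀=-4 kN/m (0→w₀ over full span):
  R_A = w₀L/6 = (-4)·6/6 = -4 kN
  R_B = w₀L/3 = (-4)·6/3 = -8 kN
Superposition: R_A = 113/6 kN, R_B = 103/6 kN

R_A = 113/6 kN, R_B = 103/6 kN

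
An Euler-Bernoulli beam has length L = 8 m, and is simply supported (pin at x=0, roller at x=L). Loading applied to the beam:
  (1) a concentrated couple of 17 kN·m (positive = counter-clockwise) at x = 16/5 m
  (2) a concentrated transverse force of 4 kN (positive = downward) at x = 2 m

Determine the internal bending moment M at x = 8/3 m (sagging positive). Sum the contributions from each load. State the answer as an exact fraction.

Load 1 — applied couple M₀=17 kN·m at a=16/5 m (b=L-a=24/5):
  M_1 = M₀x/L  [x≤a] = 17·(8/3)/8 = 17/3 kN·m
Load 2 — point force P=4 kN at a=2 m (b=L-a=6):
  M_2 = Pa(L-x)/L  [x>a] = 4·2·(8-(8/3))/8 = 16/3 kN·m
Superposition: M = Σ M_i = 11 kN·m ≈ 11.000000 kN·m

M(8/3) = 11 kN·m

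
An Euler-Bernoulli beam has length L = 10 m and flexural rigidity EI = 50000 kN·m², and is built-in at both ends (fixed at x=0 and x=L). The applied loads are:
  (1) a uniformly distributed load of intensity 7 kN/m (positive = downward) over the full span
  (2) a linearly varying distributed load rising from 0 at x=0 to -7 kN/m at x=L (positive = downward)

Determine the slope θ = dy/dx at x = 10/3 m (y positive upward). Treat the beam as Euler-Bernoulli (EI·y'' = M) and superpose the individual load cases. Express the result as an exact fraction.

Load 1 — uniform load w=7 kN/m over full span:
  θ_1 = -wx(L-x)(L-2x)/(12EI) = -7·(10/3)·(10-(10/3))·(10-2·(10/3))/(12·50000) = -7/8100 rad
Load 2 — triangular load w₀=-7 kN/m (0→w₀ over full span):
  θ_2 = -w₀(2x(L-x)(L-2x)(x+2L)+x²(L-x)²)/(120LEI) = -(-7)·(2·(10/3)·(10-(10/3))·(10-2·(10/3))·((10/3)+2·10)+(10/3)²·(10-(10/3))²)/(120·10·50000) = 14/30375 rad
Superposition: θ = Σ θ_i = -49/121500 rad ≈ -0.000403 rad

θ(10/3) = -49/121500 rad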